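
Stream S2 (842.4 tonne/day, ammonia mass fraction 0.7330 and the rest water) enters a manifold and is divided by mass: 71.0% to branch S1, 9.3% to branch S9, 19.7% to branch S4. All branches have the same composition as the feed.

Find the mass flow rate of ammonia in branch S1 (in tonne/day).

Branch S1 total = 0.710×842.4 = 598.1 tonne/day.
ammonia in S1 = 0.733×598.1 = 438.41 tonne/day.

438.4 tonne/day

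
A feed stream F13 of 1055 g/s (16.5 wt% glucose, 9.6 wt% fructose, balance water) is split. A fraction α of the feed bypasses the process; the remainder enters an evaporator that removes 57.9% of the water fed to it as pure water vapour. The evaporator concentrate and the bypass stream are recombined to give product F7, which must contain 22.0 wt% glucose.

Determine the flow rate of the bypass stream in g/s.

All 1055×0.165 = 174.08 g/s of glucose reaches F7, so F7 = 174.08/0.220 = 791.25 g/s and vapour = 263.75 g/s.
The evaporator receives (1−α)·1055 of feed at 0.739 water and removes 0.579 of that water:
0.579×0.739×(1−α)×1055 = 263.75
(1−α) = 263.75/451.41 = 0.5843;  α = 0.4157.
Bypass flow = 0.4157×1055 = 438.59 g/s.

438.6 g/s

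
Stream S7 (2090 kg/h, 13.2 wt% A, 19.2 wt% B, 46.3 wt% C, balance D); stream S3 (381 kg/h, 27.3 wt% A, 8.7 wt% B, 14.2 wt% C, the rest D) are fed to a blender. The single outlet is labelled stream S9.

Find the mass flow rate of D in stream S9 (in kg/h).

634.9 kg/h

D out = D in = 2090×0.213 + 381×0.498 = 634.91 kg/h.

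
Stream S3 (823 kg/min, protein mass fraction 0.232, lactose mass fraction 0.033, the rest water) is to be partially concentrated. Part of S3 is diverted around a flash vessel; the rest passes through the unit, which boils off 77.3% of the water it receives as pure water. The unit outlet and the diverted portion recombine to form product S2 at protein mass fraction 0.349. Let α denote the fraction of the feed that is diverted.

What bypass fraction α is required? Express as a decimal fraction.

0.410

All 823×0.232 = 190.94 kg/min of protein reaches S2, so S2 = 190.94/0.349 = 547.09 kg/min and vapour = 275.91 kg/min.
The evaporator receives (1−α)·823 of feed at 0.735 water and removes 0.773 of that water:
0.773×0.735×(1−α)×823 = 275.91
(1−α) = 275.91/467.59 = 0.5901;  α = 0.4099.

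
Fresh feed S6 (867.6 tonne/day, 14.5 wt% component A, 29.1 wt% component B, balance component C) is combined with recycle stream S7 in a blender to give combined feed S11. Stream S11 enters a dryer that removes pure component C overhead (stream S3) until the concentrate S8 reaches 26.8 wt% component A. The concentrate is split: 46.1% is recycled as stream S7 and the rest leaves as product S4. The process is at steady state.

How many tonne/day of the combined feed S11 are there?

Overall component A balance (none leaves overhead): component A in fresh feed = component A in product, i.e. 867.6×0.145 = (1−0.461)·S8·0.268.
S8 = 125.8/(0.268×0.539) = 870.89 tonne/day.
Recycle S7 = 0.461×870.89 = 401.48 tonne/day.
Combined feed S11 = 867.6 + 401.48 = 1269.1 tonne/day.

1269 tonne/day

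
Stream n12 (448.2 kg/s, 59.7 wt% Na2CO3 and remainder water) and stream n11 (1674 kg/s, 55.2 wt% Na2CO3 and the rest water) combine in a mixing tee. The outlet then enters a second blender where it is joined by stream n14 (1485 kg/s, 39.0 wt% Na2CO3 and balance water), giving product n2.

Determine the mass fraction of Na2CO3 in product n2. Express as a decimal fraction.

Overall, product flow = 3607.2 kg/s.
Na2CO3 in = 448.2×0.597 + 1674×0.552 + 1485×0.390 = 1770.8 kg/s.
Na2CO3 fraction in n2 = 0.491.

0.491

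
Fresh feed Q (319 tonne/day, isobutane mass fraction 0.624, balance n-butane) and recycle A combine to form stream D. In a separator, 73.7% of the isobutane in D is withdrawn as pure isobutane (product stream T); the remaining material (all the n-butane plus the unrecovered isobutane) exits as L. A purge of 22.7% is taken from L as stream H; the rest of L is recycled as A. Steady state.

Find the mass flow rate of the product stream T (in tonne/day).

184.1 tonne/day

isobutane in D: m_A = 319×0.624 + (1−0.227)·(1−0.737)·m_A, so m_A = 199.06/0.7967 = 249.85 tonne/day.
Product T = 0.737×249.85 = 184.14 tonne/day.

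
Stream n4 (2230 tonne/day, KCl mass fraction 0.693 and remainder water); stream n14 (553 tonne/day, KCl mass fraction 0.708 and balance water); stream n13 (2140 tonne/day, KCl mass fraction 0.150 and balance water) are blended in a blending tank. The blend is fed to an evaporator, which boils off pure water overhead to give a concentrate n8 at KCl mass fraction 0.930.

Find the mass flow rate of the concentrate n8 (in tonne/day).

KCl entering = 2230×0.693 + 553×0.708 + 2140×0.150 = 2257.9 tonne/day.
All KCl reports to n8, so n8 = 2257.9/0.930 = 2427.9 tonne/day.

2428 tonne/day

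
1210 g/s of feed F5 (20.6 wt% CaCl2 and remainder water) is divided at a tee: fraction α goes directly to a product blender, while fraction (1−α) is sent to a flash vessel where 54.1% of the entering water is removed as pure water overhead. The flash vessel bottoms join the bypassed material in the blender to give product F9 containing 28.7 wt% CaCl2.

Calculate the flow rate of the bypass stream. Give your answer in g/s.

415 g/s

All 1210×0.206 = 249.26 g/s of CaCl2 reaches F9, so F9 = 249.26/0.287 = 868.5 g/s and vapour = 341.5 g/s.
The evaporator receives (1−α)·1210 of feed at 0.794 water and removes 0.541 of that water:
0.541×0.794×(1−α)×1210 = 341.5
(1−α) = 341.5/519.76 = 0.6570;  α = 0.3430.
Bypass flow = 0.3430×1210 = 414.99 g/s.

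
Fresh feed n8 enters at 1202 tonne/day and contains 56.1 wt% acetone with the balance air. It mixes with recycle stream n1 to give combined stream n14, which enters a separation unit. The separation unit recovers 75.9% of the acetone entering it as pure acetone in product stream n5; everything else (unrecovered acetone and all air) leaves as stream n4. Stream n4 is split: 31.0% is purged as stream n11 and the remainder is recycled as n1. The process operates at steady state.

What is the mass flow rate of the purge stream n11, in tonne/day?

588.1 tonne/day

air enters only via n8 and leaves only via the purge: 1202×0.439 = 0.310×(air in n4), and the separation unit passes all air, so air in n14 = air in n4 = 1702.2 tonne/day.
acetone in n14: m_A = 1202×0.561 + (1−0.310)·(1−0.759)·m_A, so m_A = 674.32/0.8337 = 808.82 tonne/day.
n4 = (1−0.759)×808.82 + 1702.2 = 1897.1 tonne/day.
Purge n11 = 0.310×1897.1 = 588.11 tonne/day.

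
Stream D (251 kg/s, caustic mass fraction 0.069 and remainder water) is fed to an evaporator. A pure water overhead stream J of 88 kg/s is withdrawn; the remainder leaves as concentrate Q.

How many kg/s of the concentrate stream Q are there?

163 kg/s

Concentrate = 251 − 88 = 163 kg/s.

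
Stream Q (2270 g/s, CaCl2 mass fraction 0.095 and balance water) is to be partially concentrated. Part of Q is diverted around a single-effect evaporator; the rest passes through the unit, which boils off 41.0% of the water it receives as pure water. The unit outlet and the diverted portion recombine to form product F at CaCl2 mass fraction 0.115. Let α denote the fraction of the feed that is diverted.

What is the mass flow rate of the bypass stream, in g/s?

1206 g/s

All 2270×0.095 = 215.65 g/s of CaCl2 reaches F, so F = 215.65/0.115 = 1875.2 g/s and vapour = 394.78 g/s.
The evaporator receives (1−α)·2270 of feed at 0.905 water and removes 0.410 of that water:
0.410×0.905×(1−α)×2270 = 394.78
(1−α) = 394.78/842.28 = 0.4687;  α = 0.5313.
Bypass flow = 0.5313×2270 = 1206 g/s.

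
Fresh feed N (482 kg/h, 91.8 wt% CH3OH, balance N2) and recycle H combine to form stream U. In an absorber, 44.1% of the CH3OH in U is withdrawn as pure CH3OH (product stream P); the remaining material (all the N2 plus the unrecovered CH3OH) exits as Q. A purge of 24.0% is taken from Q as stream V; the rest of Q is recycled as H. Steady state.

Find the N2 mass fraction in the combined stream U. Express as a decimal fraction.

0.176

N2 enters only via N and leaves only via the purge: 482×0.082 = 0.240×(N2 in Q), and the absorber passes all N2, so N2 in U = N2 in Q = 164.68 kg/h.
CH3OH in U: m_A = 482×0.918 + (1−0.240)·(1−0.441)·m_A, so m_A = 442.48/0.5752 = 769.31 kg/h.
U = 769.31 + 164.68 = 933.99 kg/h.
N2 fraction in U = 164.68/933.99 = 0.176.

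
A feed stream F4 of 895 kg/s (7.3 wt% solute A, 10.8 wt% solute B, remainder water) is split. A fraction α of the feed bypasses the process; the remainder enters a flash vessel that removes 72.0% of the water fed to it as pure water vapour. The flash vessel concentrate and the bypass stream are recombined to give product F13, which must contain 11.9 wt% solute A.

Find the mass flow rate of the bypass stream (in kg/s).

All 895×0.073 = 65.335 kg/s of solute A reaches F13, so F13 = 65.335/0.119 = 549.03 kg/s and vapour = 345.97 kg/s.
The evaporator receives (1−α)·895 of feed at 0.819 water and removes 0.720 of that water:
0.720×0.819×(1−α)×895 = 345.97
(1−α) = 345.97/527.76 = 0.6555;  α = 0.3445.
Bypass flow = 0.3445×895 = 308.3 kg/s.

308.3 kg/s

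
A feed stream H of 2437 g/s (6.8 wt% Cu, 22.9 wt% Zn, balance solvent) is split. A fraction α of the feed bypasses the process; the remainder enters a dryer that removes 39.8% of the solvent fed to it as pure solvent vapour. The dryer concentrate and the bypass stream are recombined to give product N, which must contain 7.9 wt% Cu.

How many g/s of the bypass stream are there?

1224 g/s

All 2437×0.068 = 165.72 g/s of Cu reaches N, so N = 165.72/0.079 = 2097.7 g/s and vapour = 339.33 g/s.
The evaporator receives (1−α)·2437 of feed at 0.703 solvent and removes 0.398 of that solvent:
0.398×0.703×(1−α)×2437 = 339.33
(1−α) = 339.33/681.86 = 0.4977;  α = 0.5023.
Bypass flow = 0.5023×2437 = 1224.2 g/s.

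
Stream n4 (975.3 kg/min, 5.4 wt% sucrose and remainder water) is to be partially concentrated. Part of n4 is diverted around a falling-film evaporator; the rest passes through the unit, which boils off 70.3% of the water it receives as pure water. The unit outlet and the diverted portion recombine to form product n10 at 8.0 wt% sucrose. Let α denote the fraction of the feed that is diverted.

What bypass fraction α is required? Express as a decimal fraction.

All 975.3×0.054 = 52.666 kg/min of sucrose reaches n10, so n10 = 52.666/0.080 = 658.33 kg/min and vapour = 316.97 kg/min.
The evaporator receives (1−α)·975.3 of feed at 0.946 water and removes 0.703 of that water:
0.703×0.946×(1−α)×975.3 = 316.97
(1−α) = 316.97/648.61 = 0.4887;  α = 0.5113.

0.511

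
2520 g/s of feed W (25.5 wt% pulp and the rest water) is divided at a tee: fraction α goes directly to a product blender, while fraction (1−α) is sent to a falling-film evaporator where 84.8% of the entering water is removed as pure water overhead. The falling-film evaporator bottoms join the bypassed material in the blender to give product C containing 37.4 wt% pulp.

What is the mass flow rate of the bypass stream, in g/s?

1251 g/s

All 2520×0.255 = 642.6 g/s of pulp reaches C, so C = 642.6/0.374 = 1718.2 g/s and vapour = 801.82 g/s.
The evaporator receives (1−α)·2520 of feed at 0.745 water and removes 0.848 of that water:
0.848×0.745×(1−α)×2520 = 801.82
(1−α) = 801.82/1592 = 0.5036;  α = 0.4964.
Bypass flow = 0.4964×2520 = 1250.8 g/s.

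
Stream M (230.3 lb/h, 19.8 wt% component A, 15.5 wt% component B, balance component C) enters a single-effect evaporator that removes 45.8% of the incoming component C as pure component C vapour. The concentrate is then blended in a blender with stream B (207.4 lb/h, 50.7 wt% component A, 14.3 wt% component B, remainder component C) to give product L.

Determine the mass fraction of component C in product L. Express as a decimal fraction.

Vapour removed = 0.458×0.647×230.3 = 68.244 lb/h; concentrate = 162.06 lb/h.
component C reaching the mixer = 80.76 (from concentrate) + 207.4×0.350 = 153.35 lb/h.
Product flow = 162.06 + 207.4 = 369.46 lb/h; component C fraction = 0.415.

0.415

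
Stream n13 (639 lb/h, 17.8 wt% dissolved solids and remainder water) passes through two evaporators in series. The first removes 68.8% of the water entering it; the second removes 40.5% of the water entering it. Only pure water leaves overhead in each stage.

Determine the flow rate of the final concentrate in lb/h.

211.3 lb/h

water in feed = 639×0.822 = 525.26 lb/h.
After stage 1: water left = (1−0.688)×525.26 = 163.88; stream total = 277.62 lb/h.
After stage 2: water left = (1−0.405)×163.88 = 97.509; final concentrate = 211.25 lb/h.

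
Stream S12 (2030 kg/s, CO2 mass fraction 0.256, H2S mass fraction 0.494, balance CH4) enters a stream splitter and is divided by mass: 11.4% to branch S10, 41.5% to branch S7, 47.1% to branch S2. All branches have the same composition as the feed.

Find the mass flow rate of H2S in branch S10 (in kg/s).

114.3 kg/s

Branch S10 total = 0.114×2030 = 231.42 kg/s.
H2S in S10 = 0.494×231.42 = 114.32 kg/s.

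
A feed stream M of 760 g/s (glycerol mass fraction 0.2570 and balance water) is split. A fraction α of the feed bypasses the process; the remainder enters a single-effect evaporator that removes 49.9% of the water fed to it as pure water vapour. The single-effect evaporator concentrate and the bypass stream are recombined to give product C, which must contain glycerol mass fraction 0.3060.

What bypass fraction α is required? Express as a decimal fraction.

All 760×0.257 = 195.32 g/s of glycerol reaches C, so C = 195.32/0.306 = 638.3 g/s and vapour = 121.7 g/s.
The evaporator receives (1−α)·760 of feed at 0.743 water and removes 0.499 of that water:
0.499×0.743×(1−α)×760 = 121.7
(1−α) = 121.7/281.78 = 0.4319;  α = 0.5681.

0.568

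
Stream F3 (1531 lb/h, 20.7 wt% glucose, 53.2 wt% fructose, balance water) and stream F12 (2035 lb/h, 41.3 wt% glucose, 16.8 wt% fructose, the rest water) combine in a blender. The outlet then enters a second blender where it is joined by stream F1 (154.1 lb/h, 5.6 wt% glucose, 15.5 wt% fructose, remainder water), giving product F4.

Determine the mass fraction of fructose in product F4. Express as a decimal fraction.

Overall, product flow = 3720.1 lb/h.
fructose in = 1531×0.532 + 2035×0.168 + 154.1×0.155 = 1180.3 lb/h.
fructose fraction in F4 = 0.317.

0.317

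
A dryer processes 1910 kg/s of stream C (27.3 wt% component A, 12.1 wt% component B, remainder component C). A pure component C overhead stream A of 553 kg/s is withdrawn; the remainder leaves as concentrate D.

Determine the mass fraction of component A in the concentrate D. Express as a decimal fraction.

component A is not removed: 1910×0.273 = 521.43 kg/s of component A enters D.
Concentrate = 1910 − 553 = 1357 kg/s.
Mass fraction = 521.43/1357 = 0.384.

0.384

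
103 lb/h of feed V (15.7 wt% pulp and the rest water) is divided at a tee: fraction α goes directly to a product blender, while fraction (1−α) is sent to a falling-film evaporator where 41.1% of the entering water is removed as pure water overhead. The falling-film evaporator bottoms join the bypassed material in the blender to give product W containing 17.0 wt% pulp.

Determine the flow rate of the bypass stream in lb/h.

All 103×0.157 = 16.171 lb/h of pulp reaches W, so W = 16.171/0.170 = 95.124 lb/h and vapour = 7.8765 lb/h.
The evaporator receives (1−α)·103 of feed at 0.843 water and removes 0.411 of that water:
0.411×0.843×(1−α)×103 = 7.8765
(1−α) = 7.8765/35.687 = 0.2207;  α = 0.7793.
Bypass flow = 0.7793×103 = 80.267 lb/h.

80.27 lb/h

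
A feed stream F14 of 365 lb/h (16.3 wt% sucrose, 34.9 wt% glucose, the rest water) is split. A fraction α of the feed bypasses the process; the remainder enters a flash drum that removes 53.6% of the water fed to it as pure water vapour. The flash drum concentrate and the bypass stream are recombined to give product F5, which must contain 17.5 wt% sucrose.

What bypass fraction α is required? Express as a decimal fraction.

0.738

All 365×0.163 = 59.495 lb/h of sucrose reaches F5, so F5 = 59.495/0.175 = 339.97 lb/h and vapour = 25.029 lb/h.
The evaporator receives (1−α)·365 of feed at 0.488 water and removes 0.536 of that water:
0.536×0.488×(1−α)×365 = 25.029
(1−α) = 25.029/95.472 = 0.2622;  α = 0.7378.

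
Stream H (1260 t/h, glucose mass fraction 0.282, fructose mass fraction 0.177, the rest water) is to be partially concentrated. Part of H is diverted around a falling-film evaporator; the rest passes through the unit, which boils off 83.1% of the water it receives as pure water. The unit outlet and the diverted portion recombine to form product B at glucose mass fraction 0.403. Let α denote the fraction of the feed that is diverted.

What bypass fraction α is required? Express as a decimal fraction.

0.332

All 1260×0.282 = 355.32 t/h of glucose reaches B, so B = 355.32/0.403 = 881.69 t/h and vapour = 378.31 t/h.
The evaporator receives (1−α)·1260 of feed at 0.541 water and removes 0.831 of that water:
0.831×0.541×(1−α)×1260 = 378.31
(1−α) = 378.31/566.46 = 0.6679;  α = 0.3321.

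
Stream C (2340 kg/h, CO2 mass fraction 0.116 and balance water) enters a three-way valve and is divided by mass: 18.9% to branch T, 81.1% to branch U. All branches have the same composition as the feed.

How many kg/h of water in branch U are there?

Branch U total = 0.811×2340 = 1897.7 kg/h.
water in U = 0.884×1897.7 = 1677.6 kg/h.

1678 kg/h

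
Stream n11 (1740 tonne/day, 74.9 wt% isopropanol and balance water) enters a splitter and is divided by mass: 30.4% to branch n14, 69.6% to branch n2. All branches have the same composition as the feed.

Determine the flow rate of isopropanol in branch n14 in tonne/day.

396.2 tonne/day

Branch n14 total = 0.304×1740 = 528.96 tonne/day.
isopropanol in n14 = 0.749×528.96 = 396.19 tonne/day.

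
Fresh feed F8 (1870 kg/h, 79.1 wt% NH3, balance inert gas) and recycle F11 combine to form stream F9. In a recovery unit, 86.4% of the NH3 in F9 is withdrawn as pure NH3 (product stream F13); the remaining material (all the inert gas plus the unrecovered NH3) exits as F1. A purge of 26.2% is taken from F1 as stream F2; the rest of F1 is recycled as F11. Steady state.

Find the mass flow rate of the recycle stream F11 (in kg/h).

inert gas enters only via F8 and leaves only via the purge: 1870×0.209 = 0.262×(inert gas in F1), and the recovery unit passes all inert gas, so inert gas in F9 = inert gas in F1 = 1491.7 kg/h.
NH3 in F9: m_A = 1870×0.791 + (1−0.262)·(1−0.864)·m_A, so m_A = 1479.2/0.8996 = 1644.2 kg/h.
F1 = (1−0.864)×1644.2 + 1491.7 = 1715.3 kg/h.
Recycle F11 = (1−0.262)×1715.3 = 1265.9 kg/h.

1266 kg/h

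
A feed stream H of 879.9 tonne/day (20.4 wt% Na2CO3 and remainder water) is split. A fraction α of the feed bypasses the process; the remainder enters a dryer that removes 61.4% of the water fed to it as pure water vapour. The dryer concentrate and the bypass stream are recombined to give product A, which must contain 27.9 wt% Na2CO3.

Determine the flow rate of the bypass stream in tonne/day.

All 879.9×0.204 = 179.5 tonne/day of Na2CO3 reaches A, so A = 179.5/0.279 = 643.37 tonne/day and vapour = 236.53 tonne/day.
The evaporator receives (1−α)·879.9 of feed at 0.796 water and removes 0.614 of that water:
0.614×0.796×(1−α)×879.9 = 236.53
(1−α) = 236.53/430.05 = 0.5500;  α = 0.4500.
Bypass flow = 0.4500×879.9 = 395.94 tonne/day.

395.9 tonne/day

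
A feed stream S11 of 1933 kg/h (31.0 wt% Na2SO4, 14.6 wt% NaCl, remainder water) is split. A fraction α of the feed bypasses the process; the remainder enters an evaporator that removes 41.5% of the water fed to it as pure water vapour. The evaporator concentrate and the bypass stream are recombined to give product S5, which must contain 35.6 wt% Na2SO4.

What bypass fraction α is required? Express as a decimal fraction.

All 1933×0.310 = 599.23 kg/h of Na2SO4 reaches S5, so S5 = 599.23/0.356 = 1683.2 kg/h and vapour = 249.77 kg/h.
The evaporator receives (1−α)·1933 of feed at 0.544 water and removes 0.415 of that water:
0.415×0.544×(1−α)×1933 = 249.77
(1−α) = 249.77/436.39 = 0.5723;  α = 0.4277.

0.428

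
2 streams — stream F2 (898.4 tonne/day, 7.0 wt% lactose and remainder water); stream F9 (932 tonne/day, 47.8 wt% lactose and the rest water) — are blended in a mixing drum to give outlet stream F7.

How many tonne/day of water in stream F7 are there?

water out = water in = 898.4×0.930 + 932×0.522 = 1322 tonne/day.

1322 tonne/day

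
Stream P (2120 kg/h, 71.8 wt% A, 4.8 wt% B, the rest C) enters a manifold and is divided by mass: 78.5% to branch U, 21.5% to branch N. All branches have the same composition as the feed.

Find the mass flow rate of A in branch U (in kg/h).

1195 kg/h

Branch U total = 0.785×2120 = 1664.2 kg/h.
A in U = 0.718×1664.2 = 1194.9 kg/h.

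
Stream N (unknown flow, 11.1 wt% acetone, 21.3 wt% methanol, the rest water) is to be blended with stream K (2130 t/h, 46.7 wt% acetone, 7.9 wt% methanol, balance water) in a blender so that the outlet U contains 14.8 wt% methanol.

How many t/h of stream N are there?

Let N be the unknown flow. Total out = 2130 + N.
methanol balance: 168.27 + 0.213·N = 0.148·(2130 + N)
(0.213 − 0.148)·N = 0.148×2130 − 168.27 = 146.97
N = 146.97 / 0.065 = 2261.1 t/h

2261 t/h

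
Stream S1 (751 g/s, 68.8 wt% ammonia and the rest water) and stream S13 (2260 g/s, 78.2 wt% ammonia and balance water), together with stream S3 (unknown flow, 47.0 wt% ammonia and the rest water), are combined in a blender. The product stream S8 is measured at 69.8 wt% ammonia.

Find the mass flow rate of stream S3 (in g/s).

Let S3 be the unknown flow. Total out = 3011 + S3.
ammonia balance: 2284 + 0.470·S3 = 0.698·(3011 + S3)
(0.470 − 0.698)·S3 = 0.698×3011 − 2284 = -182.33
S3 = -182.33 / -0.228 = 799.69 g/s

799.7 g/s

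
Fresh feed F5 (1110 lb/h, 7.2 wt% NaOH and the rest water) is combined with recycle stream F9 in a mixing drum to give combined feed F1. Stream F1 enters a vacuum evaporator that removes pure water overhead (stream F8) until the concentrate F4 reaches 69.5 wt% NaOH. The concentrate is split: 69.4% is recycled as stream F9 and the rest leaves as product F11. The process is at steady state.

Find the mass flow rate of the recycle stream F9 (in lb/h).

Overall NaOH balance (none leaves overhead): NaOH in fresh feed = NaOH in product, i.e. 1110×0.072 = (1−0.694)·F4·0.695.
F4 = 79.92/(0.695×0.306) = 375.79 lb/h.
Recycle F9 = 0.694×375.79 = 260.8 lb/h.

260.8 lb/h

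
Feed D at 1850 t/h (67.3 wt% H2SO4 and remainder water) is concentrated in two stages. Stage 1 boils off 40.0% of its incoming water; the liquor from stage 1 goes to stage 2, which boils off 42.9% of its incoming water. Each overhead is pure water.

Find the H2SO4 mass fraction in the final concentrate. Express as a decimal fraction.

water in feed = 1850×0.327 = 604.95 t/h.
After stage 1: water left = (1−0.400)×604.95 = 362.97; stream total = 1608 t/h.
After stage 2: water left = (1−0.429)×362.97 = 207.26; final concentrate = 1452.3 t/h.
H2SO4 fraction = 1245.1/1452.3 = 0.857.

0.857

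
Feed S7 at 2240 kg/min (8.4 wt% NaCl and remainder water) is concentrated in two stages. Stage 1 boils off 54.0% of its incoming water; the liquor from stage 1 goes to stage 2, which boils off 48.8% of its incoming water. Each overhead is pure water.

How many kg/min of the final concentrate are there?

water in feed = 2240×0.916 = 2051.8 kg/min.
After stage 1: water left = (1−0.540)×2051.8 = 943.85; stream total = 1132 kg/min.
After stage 2: water left = (1−0.488)×943.85 = 483.25; final concentrate = 671.41 kg/min.

671.4 kg/min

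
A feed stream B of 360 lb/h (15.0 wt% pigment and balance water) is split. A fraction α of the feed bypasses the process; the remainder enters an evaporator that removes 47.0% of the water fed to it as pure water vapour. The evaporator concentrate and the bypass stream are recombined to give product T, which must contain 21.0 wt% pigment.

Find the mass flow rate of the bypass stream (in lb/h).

102.5 lb/h

All 360×0.150 = 54 lb/h of pigment reaches T, so T = 54/0.210 = 257.14 lb/h and vapour = 102.86 lb/h.
The evaporator receives (1−α)·360 of feed at 0.850 water and removes 0.470 of that water:
0.470×0.850×(1−α)×360 = 102.86
(1−α) = 102.86/143.82 = 0.7152;  α = 0.2848.
Bypass flow = 0.2848×360 = 102.54 lb/h.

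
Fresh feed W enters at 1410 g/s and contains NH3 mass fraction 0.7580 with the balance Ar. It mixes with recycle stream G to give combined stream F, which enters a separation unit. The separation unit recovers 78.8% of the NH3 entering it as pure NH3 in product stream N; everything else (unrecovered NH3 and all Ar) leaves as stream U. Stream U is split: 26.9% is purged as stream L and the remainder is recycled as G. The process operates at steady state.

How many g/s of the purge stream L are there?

Ar enters only via W and leaves only via the purge: 1410×0.242 = 0.269×(Ar in U), and the separation unit passes all Ar, so Ar in F = Ar in U = 1268.5 g/s.
NH3 in F: m_A = 1410×0.758 + (1−0.269)·(1−0.788)·m_A, so m_A = 1068.8/0.8450 = 1264.8 g/s.
U = (1−0.788)×1264.8 + 1268.5 = 1536.6 g/s.
Purge L = 0.269×1536.6 = 413.35 g/s.

413.3 g/s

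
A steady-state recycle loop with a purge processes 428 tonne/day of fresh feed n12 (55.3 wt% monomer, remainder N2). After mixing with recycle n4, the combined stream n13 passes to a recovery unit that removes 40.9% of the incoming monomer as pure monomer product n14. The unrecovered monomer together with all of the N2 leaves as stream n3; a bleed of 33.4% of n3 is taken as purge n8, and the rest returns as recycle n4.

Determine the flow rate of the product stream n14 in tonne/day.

159.6 tonne/day

monomer in n13: m_A = 428×0.553 + (1−0.334)·(1−0.409)·m_A, so m_A = 236.68/0.6064 = 390.31 tonne/day.
Product n14 = 0.409×390.31 = 159.64 tonne/day.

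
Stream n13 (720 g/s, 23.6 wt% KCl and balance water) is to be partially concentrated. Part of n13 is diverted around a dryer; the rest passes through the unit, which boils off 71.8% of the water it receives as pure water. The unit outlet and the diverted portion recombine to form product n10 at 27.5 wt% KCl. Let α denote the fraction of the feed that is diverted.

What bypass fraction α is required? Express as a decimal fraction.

All 720×0.236 = 169.92 g/s of KCl reaches n10, so n10 = 169.92/0.275 = 617.89 g/s and vapour = 102.11 g/s.
The evaporator receives (1−α)·720 of feed at 0.764 water and removes 0.718 of that water:
0.718×0.764×(1−α)×720 = 102.11
(1−α) = 102.11/394.96 = 0.2585;  α = 0.7415.

0.741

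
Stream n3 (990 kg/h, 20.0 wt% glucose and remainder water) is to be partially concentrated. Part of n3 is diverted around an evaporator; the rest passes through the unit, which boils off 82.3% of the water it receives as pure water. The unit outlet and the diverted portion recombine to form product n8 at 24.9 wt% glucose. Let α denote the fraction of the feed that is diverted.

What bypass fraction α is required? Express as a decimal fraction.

0.701

All 990×0.200 = 198 kg/h of glucose reaches n8, so n8 = 198/0.249 = 795.18 kg/h and vapour = 194.82 kg/h.
The evaporator receives (1−α)·990 of feed at 0.800 water and removes 0.823 of that water:
0.823×0.800×(1−α)×990 = 194.82
(1−α) = 194.82/651.82 = 0.2989;  α = 0.7011.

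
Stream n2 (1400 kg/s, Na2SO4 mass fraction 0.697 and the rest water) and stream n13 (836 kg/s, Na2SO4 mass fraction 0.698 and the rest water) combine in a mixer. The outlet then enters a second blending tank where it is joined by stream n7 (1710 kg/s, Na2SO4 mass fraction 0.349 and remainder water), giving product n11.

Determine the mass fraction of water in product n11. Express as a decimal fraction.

Overall, product flow = 3946 kg/s.
water in = 1400×0.303 + 836×0.302 + 1710×0.651 = 1789.9 kg/s.
water fraction in n11 = 0.454.

0.454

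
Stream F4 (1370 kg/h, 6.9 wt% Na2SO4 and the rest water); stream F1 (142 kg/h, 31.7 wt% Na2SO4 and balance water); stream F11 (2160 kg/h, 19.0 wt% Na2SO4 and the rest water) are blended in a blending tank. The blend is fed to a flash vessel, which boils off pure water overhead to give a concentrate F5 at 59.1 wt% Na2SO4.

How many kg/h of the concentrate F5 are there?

Na2SO4 entering = 1370×0.069 + 142×0.317 + 2160×0.190 = 549.94 kg/h.
All Na2SO4 reports to F5, so F5 = 549.94/0.591 = 930.53 kg/h.

930.5 kg/h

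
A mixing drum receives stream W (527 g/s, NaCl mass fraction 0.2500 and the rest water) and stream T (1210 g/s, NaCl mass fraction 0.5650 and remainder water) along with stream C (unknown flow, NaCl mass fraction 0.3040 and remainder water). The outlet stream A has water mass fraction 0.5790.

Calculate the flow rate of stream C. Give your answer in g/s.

719 g/s

Let C be the unknown flow. Total out = 1737 + C.
water balance: 921.6 + 0.696·C = 0.579·(1737 + C)
(0.696 − 0.579)·C = 0.579×1737 − 921.6 = 84.123
C = 84.123 / 0.117 = 719 g/s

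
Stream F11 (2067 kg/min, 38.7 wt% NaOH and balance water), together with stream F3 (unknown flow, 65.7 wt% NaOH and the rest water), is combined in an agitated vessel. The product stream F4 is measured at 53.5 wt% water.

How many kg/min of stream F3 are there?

839.7 kg/min

Let F3 be the unknown flow. Total out = 2067 + F3.
water balance: 1267.1 + 0.343·F3 = 0.535·(2067 + F3)
(0.343 − 0.535)·F3 = 0.535×2067 − 1267.1 = -161.23
F3 = -161.23 / -0.192 = 839.72 kg/min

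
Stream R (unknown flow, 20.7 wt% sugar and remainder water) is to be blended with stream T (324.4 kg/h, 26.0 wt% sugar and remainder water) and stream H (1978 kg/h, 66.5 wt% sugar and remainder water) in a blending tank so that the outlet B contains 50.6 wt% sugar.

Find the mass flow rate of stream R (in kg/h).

Let R be the unknown flow. Total out = 2302.4 + R.
sugar balance: 1399.7 + 0.207·R = 0.506·(2302.4 + R)
(0.207 − 0.506)·R = 0.506×2302.4 − 1399.7 = -234.7
R = -234.7 / -0.299 = 784.95 kg/h

784.9 kg/h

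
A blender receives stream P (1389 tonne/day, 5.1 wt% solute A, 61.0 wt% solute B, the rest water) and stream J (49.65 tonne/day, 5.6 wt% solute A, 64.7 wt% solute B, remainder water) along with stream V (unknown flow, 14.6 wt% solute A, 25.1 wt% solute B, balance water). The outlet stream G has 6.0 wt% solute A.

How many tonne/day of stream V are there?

147.7 tonne/day

Let V be the unknown flow. Total out = 1438.7 + V.
solute A balance: 73.619 + 0.146·V = 0.060·(1438.7 + V)
(0.146 − 0.060)·V = 0.060×1438.7 − 73.619 = 12.7
V = 12.7 / 0.086 = 147.67 tonne/day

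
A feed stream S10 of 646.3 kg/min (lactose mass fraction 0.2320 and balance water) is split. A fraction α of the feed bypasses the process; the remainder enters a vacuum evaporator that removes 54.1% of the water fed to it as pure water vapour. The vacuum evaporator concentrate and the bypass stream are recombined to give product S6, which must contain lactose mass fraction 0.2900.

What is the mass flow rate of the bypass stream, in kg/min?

335.2 kg/min

All 646.3×0.232 = 149.94 kg/min of lactose reaches S6, so S6 = 149.94/0.290 = 517.04 kg/min and vapour = 129.26 kg/min.
The evaporator receives (1−α)·646.3 of feed at 0.768 water and removes 0.541 of that water:
0.541×0.768×(1−α)×646.3 = 129.26
(1−α) = 129.26/268.53 = 0.4814;  α = 0.5186.
Bypass flow = 0.5186×646.3 = 335.2 kg/min.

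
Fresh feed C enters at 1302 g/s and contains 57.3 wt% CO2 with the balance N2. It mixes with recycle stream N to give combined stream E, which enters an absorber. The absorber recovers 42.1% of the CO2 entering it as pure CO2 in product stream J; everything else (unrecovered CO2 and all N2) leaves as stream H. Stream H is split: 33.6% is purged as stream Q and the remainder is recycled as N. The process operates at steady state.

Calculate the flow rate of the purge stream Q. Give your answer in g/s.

N2 enters only via C and leaves only via the purge: 1302×0.427 = 0.336×(N2 in H), and the absorber passes all N2, so N2 in E = N2 in H = 1654.6 g/s.
CO2 in E: m_A = 1302×0.573 + (1−0.336)·(1−0.421)·m_A, so m_A = 746.05/0.6155 = 1212 g/s.
H = (1−0.421)×1212 + 1654.6 = 2356.4 g/s.
Purge Q = 0.336×2356.4 = 791.74 g/s.

791.7 g/s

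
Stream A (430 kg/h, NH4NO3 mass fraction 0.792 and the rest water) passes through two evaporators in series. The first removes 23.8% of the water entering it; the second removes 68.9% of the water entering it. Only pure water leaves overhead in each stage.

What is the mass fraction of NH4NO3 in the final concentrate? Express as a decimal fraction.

water in feed = 430×0.208 = 89.44 kg/h.
After stage 1: water left = (1−0.238)×89.44 = 68.153; stream total = 408.71 kg/h.
After stage 2: water left = (1−0.689)×68.153 = 21.196; final concentrate = 361.76 kg/h.
NH4NO3 fraction = 340.56/361.76 = 0.941.

0.941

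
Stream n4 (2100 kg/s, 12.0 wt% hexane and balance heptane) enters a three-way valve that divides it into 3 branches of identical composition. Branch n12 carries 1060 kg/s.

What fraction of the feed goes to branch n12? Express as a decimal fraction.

0.505

Fraction to n12 = 1060/2100 = 0.5048.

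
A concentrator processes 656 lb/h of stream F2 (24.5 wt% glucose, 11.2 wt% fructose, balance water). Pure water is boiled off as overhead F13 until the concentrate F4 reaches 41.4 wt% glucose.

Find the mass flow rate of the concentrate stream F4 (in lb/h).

388.2 lb/h

glucose is conserved: 656×0.245 = 160.72 lb/h all reports to the concentrate.
Concentrate = 160.72/(target fraction) = 388.21 lb/h.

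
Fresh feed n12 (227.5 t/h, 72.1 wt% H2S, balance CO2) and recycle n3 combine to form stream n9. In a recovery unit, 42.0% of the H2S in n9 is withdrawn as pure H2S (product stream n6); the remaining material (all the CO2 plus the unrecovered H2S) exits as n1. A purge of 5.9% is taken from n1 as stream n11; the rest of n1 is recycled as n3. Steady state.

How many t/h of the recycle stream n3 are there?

1209 t/h

CO2 enters only via n12 and leaves only via the purge: 227.5×0.279 = 0.059×(CO2 in n1), and the recovery unit passes all CO2, so CO2 in n9 = CO2 in n1 = 1075.8 t/h.
H2S in n9: m_A = 227.5×0.721 + (1−0.059)·(1−0.420)·m_A, so m_A = 164.03/0.4542 = 361.12 t/h.
n1 = (1−0.420)×361.12 + 1075.8 = 1285.3 t/h.
Recycle n3 = (1−0.059)×1285.3 = 1209.4 t/h.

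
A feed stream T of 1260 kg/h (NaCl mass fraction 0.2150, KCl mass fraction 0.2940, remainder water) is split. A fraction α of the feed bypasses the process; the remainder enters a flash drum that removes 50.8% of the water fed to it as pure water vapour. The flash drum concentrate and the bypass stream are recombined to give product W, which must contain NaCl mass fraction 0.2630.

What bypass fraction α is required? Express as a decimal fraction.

0.268

All 1260×0.215 = 270.9 kg/h of NaCl reaches W, so W = 270.9/0.263 = 1030 kg/h and vapour = 229.96 kg/h.
The evaporator receives (1−α)·1260 of feed at 0.491 water and removes 0.508 of that water:
0.508×0.491×(1−α)×1260 = 229.96
(1−α) = 229.96/314.28 = 0.7317;  α = 0.2683.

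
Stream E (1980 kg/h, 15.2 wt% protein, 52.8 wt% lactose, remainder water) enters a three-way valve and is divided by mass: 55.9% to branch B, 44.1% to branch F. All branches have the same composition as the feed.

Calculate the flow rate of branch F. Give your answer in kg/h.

Branch F flow = 0.441×1980 = 873.18 kg/h.

873.2 kg/h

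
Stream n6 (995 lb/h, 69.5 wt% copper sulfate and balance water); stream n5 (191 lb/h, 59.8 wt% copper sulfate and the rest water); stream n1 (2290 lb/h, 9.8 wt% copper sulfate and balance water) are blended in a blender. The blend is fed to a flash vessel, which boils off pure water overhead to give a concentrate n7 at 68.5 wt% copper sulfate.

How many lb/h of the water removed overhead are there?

1972 lb/h

copper sulfate entering = 995×0.695 + 191×0.598 + 2290×0.098 = 1030.2 lb/h.
All copper sulfate reports to n7, so n7 = 1030.2/0.685 = 1503.9 lb/h.
Total feed = 3476 lb/h; overhead = 3476 − 1503.9 = 1972.1 lb/h.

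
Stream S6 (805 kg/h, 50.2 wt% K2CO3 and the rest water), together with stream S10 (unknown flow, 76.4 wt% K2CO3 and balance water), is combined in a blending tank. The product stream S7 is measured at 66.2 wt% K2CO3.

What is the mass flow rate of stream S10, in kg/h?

1263 kg/h

Let S10 be the unknown flow. Total out = 805 + S10.
K2CO3 balance: 404.11 + 0.764·S10 = 0.662·(805 + S10)
(0.764 − 0.662)·S10 = 0.662×805 − 404.11 = 128.8
S10 = 128.8 / 0.102 = 1262.7 kg/h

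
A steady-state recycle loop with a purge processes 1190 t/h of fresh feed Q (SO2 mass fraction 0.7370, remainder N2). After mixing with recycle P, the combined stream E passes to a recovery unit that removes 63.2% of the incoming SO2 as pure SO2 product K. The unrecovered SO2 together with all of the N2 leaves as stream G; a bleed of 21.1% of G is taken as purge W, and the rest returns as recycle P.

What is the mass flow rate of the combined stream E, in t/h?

2719 t/h

N2 enters only via Q and leaves only via the purge: 1190×0.263 = 0.211×(N2 in G), and the recovery unit passes all N2, so N2 in E = N2 in G = 1483.3 t/h.
SO2 in E: m_A = 1190×0.737 + (1−0.211)·(1−0.632)·m_A, so m_A = 877.03/0.7096 = 1235.9 t/h.
E = 1235.9 + 1483.3 = 2719.1 t/h.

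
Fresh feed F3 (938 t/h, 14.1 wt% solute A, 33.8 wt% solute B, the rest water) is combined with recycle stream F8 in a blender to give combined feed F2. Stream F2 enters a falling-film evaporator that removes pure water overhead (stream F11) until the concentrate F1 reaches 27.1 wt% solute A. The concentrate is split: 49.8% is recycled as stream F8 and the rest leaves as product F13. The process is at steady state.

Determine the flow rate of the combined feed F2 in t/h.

1422 t/h

Overall solute A balance (none leaves overhead): solute A in fresh feed = solute A in product, i.e. 938×0.141 = (1−0.498)·F1·0.271.
F1 = 132.26/(0.271×0.502) = 972.19 t/h.
Recycle F8 = 0.498×972.19 = 484.15 t/h.
Combined feed F2 = 938 + 484.15 = 1422.1 t/h.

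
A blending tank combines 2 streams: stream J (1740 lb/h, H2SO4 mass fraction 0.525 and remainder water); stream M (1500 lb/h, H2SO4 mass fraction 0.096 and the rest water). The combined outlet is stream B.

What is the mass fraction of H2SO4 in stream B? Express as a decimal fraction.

Total flow out = 1740 + 1500 = 3240 lb/h.
H2SO4 in = 1740×0.525 + 1500×0.096 = 1057.5 lb/h.
H2SO4 mass fraction in B = 1057.5/3240 = 0.326.

0.326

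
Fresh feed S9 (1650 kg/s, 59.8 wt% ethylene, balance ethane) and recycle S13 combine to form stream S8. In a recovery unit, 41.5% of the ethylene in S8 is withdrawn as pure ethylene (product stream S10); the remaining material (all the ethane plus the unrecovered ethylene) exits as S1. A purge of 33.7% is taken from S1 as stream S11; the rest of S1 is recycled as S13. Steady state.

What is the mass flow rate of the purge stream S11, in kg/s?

ethane enters only via S9 and leaves only via the purge: 1650×0.402 = 0.337×(ethane in S1), and the recovery unit passes all ethane, so ethane in S8 = ethane in S1 = 1968.2 kg/s.
ethylene in S8: m_A = 1650×0.598 + (1−0.337)·(1−0.415)·m_A, so m_A = 986.7/0.6121 = 1611.9 kg/s.
S1 = (1−0.415)×1611.9 + 1968.2 = 2911.2 kg/s.
Purge S11 = 0.337×2911.2 = 981.07 kg/s.

981.1 kg/s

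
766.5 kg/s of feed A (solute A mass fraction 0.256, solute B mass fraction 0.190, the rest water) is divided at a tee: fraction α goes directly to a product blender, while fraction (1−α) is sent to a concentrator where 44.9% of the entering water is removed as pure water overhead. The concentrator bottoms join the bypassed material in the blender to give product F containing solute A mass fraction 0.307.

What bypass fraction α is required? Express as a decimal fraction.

0.332

All 766.5×0.256 = 196.22 kg/s of solute A reaches F, so F = 196.22/0.307 = 639.17 kg/s and vapour = 127.33 kg/s.
The evaporator receives (1−α)·766.5 of feed at 0.554 water and removes 0.449 of that water:
0.449×0.554×(1−α)×766.5 = 127.33
(1−α) = 127.33/190.66 = 0.6678;  α = 0.3322.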